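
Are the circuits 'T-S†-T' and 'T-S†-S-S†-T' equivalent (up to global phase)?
Yes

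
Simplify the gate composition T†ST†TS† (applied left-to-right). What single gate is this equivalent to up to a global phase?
T†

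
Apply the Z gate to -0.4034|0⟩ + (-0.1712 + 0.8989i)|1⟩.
-0.4034|0⟩ + (0.1712 - 0.8989i)|1⟩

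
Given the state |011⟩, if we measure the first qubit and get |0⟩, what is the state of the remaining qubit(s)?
|11⟩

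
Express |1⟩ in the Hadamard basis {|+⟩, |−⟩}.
1/√2|+⟩ - 1/√2|−⟩

With |ψ⟩ = α|0⟩ + β|1⟩, the Hadamard-basis coefficients are ⟨+|ψ⟩ = (α + β)/√2 and ⟨−|ψ⟩ = (α − β)/√2.
Here α = 0, β = 1: (α + β)/√2 = 1/√2, (α − β)/√2 = -1/√2.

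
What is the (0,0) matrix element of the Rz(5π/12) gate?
(0.7934 - 0.6088i)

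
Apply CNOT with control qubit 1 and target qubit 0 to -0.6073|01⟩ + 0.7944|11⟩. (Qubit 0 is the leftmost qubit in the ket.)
0.7944|01⟩ - 0.6073|11⟩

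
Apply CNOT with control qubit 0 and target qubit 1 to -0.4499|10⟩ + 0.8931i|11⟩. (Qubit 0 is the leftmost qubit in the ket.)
0.8931i|10⟩ - 0.4499|11⟩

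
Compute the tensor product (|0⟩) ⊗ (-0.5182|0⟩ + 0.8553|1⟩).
-0.5182|00⟩ + 0.8553|01⟩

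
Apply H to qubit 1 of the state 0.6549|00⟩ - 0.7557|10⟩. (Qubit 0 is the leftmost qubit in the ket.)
0.4631|00⟩ + 0.4631|01⟩ - 0.5344|10⟩ - 0.5344|11⟩

H on qubit 1 mixes each pair of kets that differ only in qubit 1: amplitudes (a, b) of (|…0…⟩, |…1…⟩) become ((a + b)/√2, (a − b)/√2). Kets absent from the input have amplitude 0.
(|00⟩, |01⟩): (a, b) = (0.6549, 0) → (0.4631, 0.4631)
(|10⟩, |11⟩): (a, b) = (-0.7557, 0) → (-0.5344, -0.5344)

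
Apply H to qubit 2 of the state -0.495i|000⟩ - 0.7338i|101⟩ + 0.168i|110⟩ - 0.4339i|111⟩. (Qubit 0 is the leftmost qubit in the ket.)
-0.35i|000⟩ - 0.35i|001⟩ - 0.5189i|100⟩ + 0.5189i|101⟩ - 0.188i|110⟩ + 0.4256i|111⟩

H on qubit 2 mixes each pair of kets that differ only in qubit 2: amplitudes (a, b) of (|…0…⟩, |…1…⟩) become ((a + b)/√2, (a − b)/√2). Kets absent from the input have amplitude 0.
(|000⟩, |001⟩): (a, b) = (-0.495i, 0) → (-0.35i, -0.35i)
(|100⟩, |101⟩): (a, b) = (0, -0.7338i) → (-0.5189i, 0.5189i)
(|110⟩, |111⟩): (a, b) = (0.168i, -0.4339i) → (-0.188i, 0.4256i)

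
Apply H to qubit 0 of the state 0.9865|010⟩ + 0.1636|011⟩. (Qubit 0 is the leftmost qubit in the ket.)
0.6976|010⟩ + 0.1157|011⟩ + 0.6976|110⟩ + 0.1157|111⟩

H on qubit 0 mixes each pair of kets that differ only in qubit 0: amplitudes (a, b) of (|…0…⟩, |…1…⟩) become ((a + b)/√2, (a − b)/√2). Kets absent from the input have amplitude 0.
(|010⟩, |110⟩): (a, b) = (0.9865, 0) → (0.6976, 0.6976)
(|011⟩, |111⟩): (a, b) = (0.1636, 0) → (0.1157, 0.1157)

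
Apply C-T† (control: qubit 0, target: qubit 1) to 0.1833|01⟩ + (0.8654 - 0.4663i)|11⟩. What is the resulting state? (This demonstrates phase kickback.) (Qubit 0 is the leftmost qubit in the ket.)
0.1833|01⟩ + (0.2822 - 0.9417i)|11⟩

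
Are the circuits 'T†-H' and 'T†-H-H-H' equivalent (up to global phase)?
Yes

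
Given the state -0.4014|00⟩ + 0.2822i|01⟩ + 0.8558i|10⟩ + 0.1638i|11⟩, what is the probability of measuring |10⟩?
0.7324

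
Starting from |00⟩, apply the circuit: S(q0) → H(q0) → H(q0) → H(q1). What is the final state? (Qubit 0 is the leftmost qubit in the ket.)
1/√2|00⟩ + 1/√2|01⟩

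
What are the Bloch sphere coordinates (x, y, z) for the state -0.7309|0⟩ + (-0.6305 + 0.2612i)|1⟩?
(0.9217, -0.3818, 0.06846)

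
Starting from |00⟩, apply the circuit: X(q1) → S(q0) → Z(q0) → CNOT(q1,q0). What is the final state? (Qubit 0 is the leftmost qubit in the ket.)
|11⟩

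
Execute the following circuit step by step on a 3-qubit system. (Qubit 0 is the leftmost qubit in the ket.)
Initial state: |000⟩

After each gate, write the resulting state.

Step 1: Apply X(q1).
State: |010⟩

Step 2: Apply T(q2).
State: |010⟩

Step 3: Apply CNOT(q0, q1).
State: |010⟩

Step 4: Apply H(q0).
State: 1/√2|010⟩ + 1/√2|110⟩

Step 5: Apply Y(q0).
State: -(1/√2)i|010⟩ + (1/√2)i|110⟩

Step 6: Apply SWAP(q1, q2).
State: -(1/√2)i|001⟩ + (1/√2)i|101⟩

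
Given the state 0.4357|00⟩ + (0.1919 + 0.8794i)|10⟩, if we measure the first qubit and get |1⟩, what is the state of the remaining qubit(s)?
(0.2132 + 0.977i)|0⟩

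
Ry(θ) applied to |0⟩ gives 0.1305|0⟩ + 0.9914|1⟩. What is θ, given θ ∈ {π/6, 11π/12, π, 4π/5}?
11π/12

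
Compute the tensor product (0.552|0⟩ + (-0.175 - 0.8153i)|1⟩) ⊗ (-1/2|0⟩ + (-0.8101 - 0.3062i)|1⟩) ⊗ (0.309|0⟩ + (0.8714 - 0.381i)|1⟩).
-0.08528|000⟩ + (-0.2405 + 0.1052i)|001⟩ + (-0.1382 - 0.05223i)|010⟩ + (-0.4541 + 0.02309i)|011⟩ + (0.02704 + 0.126i)|100⟩ + (0.2316 + 0.3219i)|101⟩ + (-0.03333 + 0.2206i)|110⟩ + (0.1781 + 0.6633i)|111⟩

amp(|b₁b₂…⟩) = product of the factor amplitudes for bits b₁, b₂, …; only kets whose every factor amplitude is nonzero survive.
|000⟩: (0.552)(-1/2)(0.309) = -0.08528
|001⟩: (0.552)(-1/2)(0.8714 - 0.381i) = (-0.2405 + 0.1052i)
|010⟩: (0.552)(-0.8101 - 0.3062i)(0.309) = (-0.1382 - 0.05223i)
|011⟩: (0.552)(-0.8101 - 0.3062i)(0.8714 - 0.381i) = (-0.4541 + 0.02309i)
|100⟩: (-0.175 - 0.8153i)(-1/2)(0.309) = (0.02704 + 0.126i)
|101⟩: (-0.175 - 0.8153i)(-1/2)(0.8714 - 0.381i) = (0.2316 + 0.3219i)
|110⟩: (-0.175 - 0.8153i)(-0.8101 - 0.3062i)(0.309) = (-0.03333 + 0.2206i)
|111⟩: (-0.175 - 0.8153i)(-0.8101 - 0.3062i)(0.8714 - 0.381i) = (0.1781 + 0.6633i)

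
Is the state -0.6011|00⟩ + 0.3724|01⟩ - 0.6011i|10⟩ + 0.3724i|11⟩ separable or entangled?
Separable

Writing the state as a|00⟩ + b|01⟩ + c|10⟩ + d|11⟩, it is a product state iff ad − bc = 0.
Here (a, b, c, d) = (-0.6011, 0.3724, -0.6011i, 0.3724i): ad − bc = (-0.6011)(0.3724i) − (0.3724)(-0.6011i) = 0, so the state is separable.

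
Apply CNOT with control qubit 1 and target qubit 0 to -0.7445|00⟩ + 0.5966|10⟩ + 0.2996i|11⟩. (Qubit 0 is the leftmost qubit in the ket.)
-0.7445|00⟩ + 0.2996i|01⟩ + 0.5966|10⟩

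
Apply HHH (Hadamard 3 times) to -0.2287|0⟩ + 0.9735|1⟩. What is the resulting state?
0.5267|0⟩ - 0.8501|1⟩

H² = I, so H^3 = H: a single Hadamard. With (a, b) = (-0.2287, 0.9735), H gives ((a + b)/√2, (a − b)/√2) = (0.5267, -0.8501).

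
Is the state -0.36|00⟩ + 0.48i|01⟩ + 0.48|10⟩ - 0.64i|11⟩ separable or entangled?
Separable

Writing the state as a|00⟩ + b|01⟩ + c|10⟩ + d|11⟩, it is a product state iff ad − bc = 0.
Here (a, b, c, d) = (-0.36, 0.48i, 0.48, -0.64i): ad − bc = (-0.36)(-0.64i) − (0.48i)(0.48) = 0, so the state is separable.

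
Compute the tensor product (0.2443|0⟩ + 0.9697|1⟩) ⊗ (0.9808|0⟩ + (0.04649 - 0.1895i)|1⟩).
0.2396|00⟩ + (0.01136 - 0.04629i)|01⟩ + 0.9511|10⟩ + (0.04508 - 0.1838i)|11⟩

amp(|b₁b₂…⟩) = product of the factor amplitudes for bits b₁, b₂, …; only kets whose every factor amplitude is nonzero survive.
|00⟩: (0.2443)(0.9808) = 0.2396
|01⟩: (0.2443)(0.04649 - 0.1895i) = (0.01136 - 0.04629i)
|10⟩: (0.9697)(0.9808) = 0.9511
|11⟩: (0.9697)(0.04649 - 0.1895i) = (0.04508 - 0.1838i)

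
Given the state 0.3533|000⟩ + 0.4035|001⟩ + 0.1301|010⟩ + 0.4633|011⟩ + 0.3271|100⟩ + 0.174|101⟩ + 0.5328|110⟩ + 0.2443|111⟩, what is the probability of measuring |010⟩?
0.01693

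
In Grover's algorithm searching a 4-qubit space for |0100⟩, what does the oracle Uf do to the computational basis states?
Uf|x⟩ = -|x⟩ if x = 0100, else |x⟩ (phase flip on target)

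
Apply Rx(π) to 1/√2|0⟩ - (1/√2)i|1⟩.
-1/√2|0⟩ - (1/√2)i|1⟩

Rx(π) = [[cos(θ/2), −i·sin(θ/2)], [−i·sin(θ/2), cos(θ/2)]]; θ = π, cos(θ/2) ≈ 0, sin(θ/2) ≈ 1.
With a = amp(|0⟩) = 1/√2 and b = amp(|1⟩) = -(1/√2)i:
new amp(|0⟩) = (-i)·b = -1/√2
new amp(|1⟩) = (-i)·a = -(1/√2)i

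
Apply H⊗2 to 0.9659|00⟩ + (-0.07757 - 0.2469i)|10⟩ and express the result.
(0.4442 - 0.1235i)|00⟩ + (0.4442 - 0.1235i)|01⟩ + (0.5217 + 0.1235i)|10⟩ + (0.5217 + 0.1235i)|11⟩

H⊗2 gives amp(|y⟩) = (1/2) Σ_x (−1)^(x·y) amp(|x⟩), where x·y is the number of positions in which both x and y have a 1.
|00⟩: (0.9659 + (-0.07757 - 0.2469i))/2 = (0.4442 - 0.1235i)
|01⟩: (0.9659 + (-0.07757 - 0.2469i))/2 = (0.4442 - 0.1235i)
|10⟩: (0.9659 - (-0.07757 - 0.2469i))/2 = (0.5217 + 0.1235i)
|11⟩: (0.9659 - (-0.07757 - 0.2469i))/2 = (0.5217 + 0.1235i)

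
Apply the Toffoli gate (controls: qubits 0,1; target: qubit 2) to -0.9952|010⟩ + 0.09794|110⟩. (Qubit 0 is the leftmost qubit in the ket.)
-0.9952|010⟩ + 0.09794|111⟩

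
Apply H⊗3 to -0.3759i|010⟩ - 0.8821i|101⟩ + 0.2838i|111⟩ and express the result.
-0.3444i|000⟩ + 0.07863i|001⟩ - 0.2793i|010⟩ + 0.5451i|011⟩ + 0.07863i|100⟩ - 0.3444i|101⟩ + 0.5451i|110⟩ - 0.2793i|111⟩

H⊗3 gives amp(|y⟩) = (1/2√2) Σ_x (−1)^(x·y) amp(|x⟩), where x·y is the number of positions in which both x and y have a 1.
|000⟩: (-0.3759i - 0.8821i + 0.2838i)/(2√2) = -0.3444i
|001⟩: (-0.3759i + 0.8821i - 0.2838i)/(2√2) = 0.07863i
|010⟩: (0.3759i - 0.8821i - 0.2838i)/(2√2) = -0.2793i
|011⟩: (0.3759i + 0.8821i + 0.2838i)/(2√2) = 0.5451i
|100⟩: (-0.3759i + 0.8821i - 0.2838i)/(2√2) = 0.07863i
|101⟩: (-0.3759i - 0.8821i + 0.2838i)/(2√2) = -0.3444i
|110⟩: (0.3759i + 0.8821i + 0.2838i)/(2√2) = 0.5451i
|111⟩: (0.3759i - 0.8821i - 0.2838i)/(2√2) = -0.2793i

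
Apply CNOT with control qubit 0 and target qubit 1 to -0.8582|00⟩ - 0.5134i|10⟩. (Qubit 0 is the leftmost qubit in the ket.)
-0.8582|00⟩ - 0.5134i|11⟩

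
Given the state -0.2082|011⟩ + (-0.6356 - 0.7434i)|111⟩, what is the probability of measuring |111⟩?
0.9566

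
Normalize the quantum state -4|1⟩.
-|1⟩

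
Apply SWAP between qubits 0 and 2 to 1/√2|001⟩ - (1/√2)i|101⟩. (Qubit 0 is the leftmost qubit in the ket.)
1/√2|100⟩ - (1/√2)i|101⟩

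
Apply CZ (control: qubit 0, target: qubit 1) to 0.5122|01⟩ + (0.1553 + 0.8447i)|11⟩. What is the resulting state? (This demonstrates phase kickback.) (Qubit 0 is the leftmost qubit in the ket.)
0.5122|01⟩ + (-0.1553 - 0.8447i)|11⟩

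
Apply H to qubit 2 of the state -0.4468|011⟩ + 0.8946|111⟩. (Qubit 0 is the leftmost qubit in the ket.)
-0.3159|010⟩ + 0.3159|011⟩ + 0.6326|110⟩ - 0.6326|111⟩

H on qubit 2 mixes each pair of kets that differ only in qubit 2: amplitudes (a, b) of (|…0…⟩, |…1…⟩) become ((a + b)/√2, (a − b)/√2). Kets absent from the input have amplitude 0.
(|010⟩, |011⟩): (a, b) = (0, -0.4468) → (-0.3159, 0.3159)
(|110⟩, |111⟩): (a, b) = (0, 0.8946) → (0.6326, -0.6326)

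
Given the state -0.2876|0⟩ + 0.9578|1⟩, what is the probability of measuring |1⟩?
0.9174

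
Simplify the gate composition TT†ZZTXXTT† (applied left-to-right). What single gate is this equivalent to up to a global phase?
T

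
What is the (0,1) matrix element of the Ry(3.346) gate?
-0.9948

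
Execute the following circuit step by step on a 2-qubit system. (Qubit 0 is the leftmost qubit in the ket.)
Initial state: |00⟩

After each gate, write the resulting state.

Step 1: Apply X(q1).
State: |01⟩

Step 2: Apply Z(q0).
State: |01⟩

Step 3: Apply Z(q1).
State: -|01⟩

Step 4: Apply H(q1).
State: -1/√2|00⟩ + 1/√2|01⟩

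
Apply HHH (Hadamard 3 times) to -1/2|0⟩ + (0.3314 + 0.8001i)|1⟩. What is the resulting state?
(-0.1192 + 0.5658i)|0⟩ + (-0.5879 - 0.5658i)|1⟩

H² = I, so H^3 = H: a single Hadamard. With (a, b) = (-1/2, (0.3314 + 0.8001i)), H gives ((a + b)/√2, (a − b)/√2) = ((-0.1192 + 0.5658i), (-0.5879 - 0.5658i)).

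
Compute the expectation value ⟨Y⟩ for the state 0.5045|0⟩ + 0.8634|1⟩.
0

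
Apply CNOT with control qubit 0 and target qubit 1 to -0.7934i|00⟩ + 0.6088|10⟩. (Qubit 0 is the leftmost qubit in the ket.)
-0.7934i|00⟩ + 0.6088|11⟩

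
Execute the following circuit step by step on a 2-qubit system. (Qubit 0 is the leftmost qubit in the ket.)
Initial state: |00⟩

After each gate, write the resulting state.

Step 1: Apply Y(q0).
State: i|10⟩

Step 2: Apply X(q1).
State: i|11⟩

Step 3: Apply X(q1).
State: i|10⟩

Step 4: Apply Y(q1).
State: -|11⟩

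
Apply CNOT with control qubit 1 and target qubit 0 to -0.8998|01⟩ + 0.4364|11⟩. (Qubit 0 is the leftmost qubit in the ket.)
0.4364|01⟩ - 0.8998|11⟩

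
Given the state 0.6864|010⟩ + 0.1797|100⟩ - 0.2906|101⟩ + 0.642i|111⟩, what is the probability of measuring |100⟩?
0.03229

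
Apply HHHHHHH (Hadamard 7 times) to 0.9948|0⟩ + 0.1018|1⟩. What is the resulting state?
0.7754|0⟩ + 0.6314|1⟩

H² = I, so H^7 = H: a single Hadamard. With (a, b) = (0.9948, 0.1018), H gives ((a + b)/√2, (a − b)/√2) = (0.7754, 0.6314).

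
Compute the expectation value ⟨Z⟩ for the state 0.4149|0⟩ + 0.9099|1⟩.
-0.6558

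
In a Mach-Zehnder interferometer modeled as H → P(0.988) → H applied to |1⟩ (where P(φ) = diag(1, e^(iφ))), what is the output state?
(0.2248 - 0.4175i)|0⟩ + (0.7752 + 0.4175i)|1⟩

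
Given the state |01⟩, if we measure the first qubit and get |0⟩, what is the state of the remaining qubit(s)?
|1⟩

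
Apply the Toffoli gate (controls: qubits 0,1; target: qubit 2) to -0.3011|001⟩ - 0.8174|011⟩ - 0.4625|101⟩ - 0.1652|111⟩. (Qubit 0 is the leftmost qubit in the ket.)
-0.3011|001⟩ - 0.8174|011⟩ - 0.4625|101⟩ - 0.1652|110⟩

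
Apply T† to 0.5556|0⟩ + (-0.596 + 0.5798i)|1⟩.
0.5556|0⟩ + (-0.01146 + 0.8314i)|1⟩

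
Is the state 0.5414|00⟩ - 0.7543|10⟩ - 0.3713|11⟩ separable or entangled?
Entangled

Writing the state as a|00⟩ + b|01⟩ + c|10⟩ + d|11⟩, it is a product state iff ad − bc = 0.
Here (a, b, c, d) = (0.5414, 0, -0.7543, -0.3713): ad − bc = (0.5414)(-0.3713) − (0)(-0.7543) = -0.201 ≠ 0, so the state is entangled.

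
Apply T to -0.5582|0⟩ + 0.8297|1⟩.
-0.5582|0⟩ + (0.5867 + 0.5867i)|1⟩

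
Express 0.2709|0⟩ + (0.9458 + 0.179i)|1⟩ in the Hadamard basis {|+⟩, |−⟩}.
(0.8603 + 0.1266i)|+⟩ + (-0.4772 - 0.1266i)|−⟩

With |ψ⟩ = α|0⟩ + β|1⟩, the Hadamard-basis coefficients are ⟨+|ψ⟩ = (α + β)/√2 and ⟨−|ψ⟩ = (α − β)/√2.
Here α = 0.2709, β = (0.9458 + 0.179i): (α + β)/√2 = (0.8603 + 0.1266i), (α − β)/√2 = (-0.4772 - 0.1266i).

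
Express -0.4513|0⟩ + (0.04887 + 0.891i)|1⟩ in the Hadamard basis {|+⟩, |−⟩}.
(-0.2846 + 0.63i)|+⟩ + (-0.3537 - 0.63i)|−⟩

With |ψ⟩ = α|0⟩ + β|1⟩, the Hadamard-basis coefficients are ⟨+|ψ⟩ = (α + β)/√2 and ⟨−|ψ⟩ = (α − β)/√2.
Here α = -0.4513, β = (0.04887 + 0.891i): (α + β)/√2 = (-0.2846 + 0.63i), (α − β)/√2 = (-0.3537 - 0.63i).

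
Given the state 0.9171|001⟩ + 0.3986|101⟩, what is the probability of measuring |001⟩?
0.8411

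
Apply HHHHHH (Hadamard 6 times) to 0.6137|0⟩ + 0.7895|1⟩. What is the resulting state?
0.6137|0⟩ + 0.7895|1⟩

H² = I, so an even number of Hadamards cancels: H^6 = I and the state is unchanged.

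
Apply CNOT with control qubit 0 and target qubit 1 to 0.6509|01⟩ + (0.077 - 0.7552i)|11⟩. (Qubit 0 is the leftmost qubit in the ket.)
0.6509|01⟩ + (0.077 - 0.7552i)|10⟩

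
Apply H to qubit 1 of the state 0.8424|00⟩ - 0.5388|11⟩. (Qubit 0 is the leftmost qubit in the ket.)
0.5957|00⟩ + 0.5957|01⟩ - 0.381|10⟩ + 0.381|11⟩

H on qubit 1 mixes each pair of kets that differ only in qubit 1: amplitudes (a, b) of (|…0…⟩, |…1…⟩) become ((a + b)/√2, (a − b)/√2). Kets absent from the input have amplitude 0.
(|00⟩, |01⟩): (a, b) = (0.8424, 0) → (0.5957, 0.5957)
(|10⟩, |11⟩): (a, b) = (0, -0.5388) → (-0.381, 0.381)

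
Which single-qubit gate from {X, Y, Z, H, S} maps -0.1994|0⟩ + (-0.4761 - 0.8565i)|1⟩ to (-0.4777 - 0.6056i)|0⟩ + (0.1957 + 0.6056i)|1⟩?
H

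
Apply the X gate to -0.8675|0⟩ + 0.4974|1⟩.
0.4974|0⟩ - 0.8675|1⟩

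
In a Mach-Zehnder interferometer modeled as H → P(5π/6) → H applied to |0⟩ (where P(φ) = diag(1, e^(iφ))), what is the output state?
(0.06699 + 0.25i)|0⟩ + (0.933 - 0.25i)|1⟩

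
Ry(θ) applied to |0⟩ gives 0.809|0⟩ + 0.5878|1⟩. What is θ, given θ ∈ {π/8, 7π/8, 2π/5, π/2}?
2π/5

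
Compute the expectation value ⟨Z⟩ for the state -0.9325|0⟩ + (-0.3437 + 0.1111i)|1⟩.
0.7391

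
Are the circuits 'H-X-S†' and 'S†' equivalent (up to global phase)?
No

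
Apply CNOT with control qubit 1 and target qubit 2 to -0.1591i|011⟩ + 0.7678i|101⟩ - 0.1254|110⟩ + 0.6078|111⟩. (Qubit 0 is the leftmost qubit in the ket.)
-0.1591i|010⟩ + 0.7678i|101⟩ + 0.6078|110⟩ - 0.1254|111⟩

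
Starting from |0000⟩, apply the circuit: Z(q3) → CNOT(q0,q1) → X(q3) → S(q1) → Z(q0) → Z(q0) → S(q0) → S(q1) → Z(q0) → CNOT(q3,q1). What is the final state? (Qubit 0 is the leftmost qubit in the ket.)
|0101⟩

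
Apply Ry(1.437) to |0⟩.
0.7528|0⟩ + 0.6583|1⟩

Ry(1.437) = [[cos(θ/2), −sin(θ/2)], [sin(θ/2), cos(θ/2)]]; θ = 1.437, cos(θ/2) ≈ 0.752794, sin(θ/2) ≈ 0.658256.
With a = amp(|0⟩) = 1 and b = amp(|1⟩) = 0:
new amp(|0⟩) = (0.752794)·a + (-0.658256)·b = 0.7528
new amp(|1⟩) = (0.658256)·a + (0.752794)·b = 0.6583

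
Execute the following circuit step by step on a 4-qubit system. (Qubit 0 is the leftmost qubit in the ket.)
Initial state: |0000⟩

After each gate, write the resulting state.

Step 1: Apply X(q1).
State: |0100⟩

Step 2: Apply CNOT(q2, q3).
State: |0100⟩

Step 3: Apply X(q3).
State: |0101⟩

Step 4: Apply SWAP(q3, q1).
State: |0101⟩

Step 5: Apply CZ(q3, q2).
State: |0101⟩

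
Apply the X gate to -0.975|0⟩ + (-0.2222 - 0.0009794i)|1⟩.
(-0.2222 - 0.0009794i)|0⟩ - 0.975|1⟩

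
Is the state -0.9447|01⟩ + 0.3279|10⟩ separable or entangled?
Entangled

Writing the state as a|00⟩ + b|01⟩ + c|10⟩ + d|11⟩, it is a product state iff ad − bc = 0.
Here (a, b, c, d) = (0, -0.9447, 0.3279, 0): ad − bc = (0)(0) − (-0.9447)(0.3279) = 0.3098 ≠ 0, so the state is entangled.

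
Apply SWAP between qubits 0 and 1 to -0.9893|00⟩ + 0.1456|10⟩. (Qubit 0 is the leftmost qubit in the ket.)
-0.9893|00⟩ + 0.1456|01⟩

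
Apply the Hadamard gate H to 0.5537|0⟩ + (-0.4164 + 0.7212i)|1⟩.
(0.09709 + 0.51i)|0⟩ + (0.686 - 0.51i)|1⟩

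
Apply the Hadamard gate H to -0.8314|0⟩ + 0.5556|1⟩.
-0.195|0⟩ - 0.9808|1⟩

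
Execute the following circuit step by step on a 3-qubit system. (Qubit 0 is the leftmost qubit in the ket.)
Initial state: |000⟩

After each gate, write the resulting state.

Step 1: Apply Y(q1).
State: i|010⟩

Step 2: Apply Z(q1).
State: -i|010⟩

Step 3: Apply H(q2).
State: -(1/√2)i|010⟩ - (1/√2)i|011⟩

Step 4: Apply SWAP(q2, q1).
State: -(1/√2)i|001⟩ - (1/√2)i|011⟩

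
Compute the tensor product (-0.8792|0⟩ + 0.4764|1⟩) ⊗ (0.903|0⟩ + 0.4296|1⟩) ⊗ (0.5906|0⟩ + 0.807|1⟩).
-0.4689|000⟩ - 0.6407|001⟩ - 0.2231|010⟩ - 0.3048|011⟩ + 0.2541|100⟩ + 0.3472|101⟩ + 0.1209|110⟩ + 0.1652|111⟩

amp(|b₁b₂…⟩) = product of the factor amplitudes for bits b₁, b₂, …; only kets whose every factor amplitude is nonzero survive.
|000⟩: (-0.8792)(0.903)(0.5906) = -0.4689
|001⟩: (-0.8792)(0.903)(0.807) = -0.6407
|010⟩: (-0.8792)(0.4296)(0.5906) = -0.2231
|011⟩: (-0.8792)(0.4296)(0.807) = -0.3048
|100⟩: (0.4764)(0.903)(0.5906) = 0.2541
|101⟩: (0.4764)(0.903)(0.807) = 0.3472
|110⟩: (0.4764)(0.4296)(0.5906) = 0.1209
|111⟩: (0.4764)(0.4296)(0.807) = 0.1652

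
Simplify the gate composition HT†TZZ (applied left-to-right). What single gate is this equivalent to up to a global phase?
H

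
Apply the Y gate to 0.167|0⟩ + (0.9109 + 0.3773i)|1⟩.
(0.3773 - 0.9109i)|0⟩ + 0.167i|1⟩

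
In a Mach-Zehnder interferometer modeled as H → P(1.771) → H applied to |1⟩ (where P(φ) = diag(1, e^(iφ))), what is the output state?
(0.5994 - 0.49i)|0⟩ + (0.4006 + 0.49i)|1⟩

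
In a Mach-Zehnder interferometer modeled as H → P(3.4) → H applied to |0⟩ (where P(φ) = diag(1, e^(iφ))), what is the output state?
(0.0166 - 0.1278i)|0⟩ + (0.9834 + 0.1278i)|1⟩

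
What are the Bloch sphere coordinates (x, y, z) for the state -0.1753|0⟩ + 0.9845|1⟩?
(-0.3452, 0, -0.9385)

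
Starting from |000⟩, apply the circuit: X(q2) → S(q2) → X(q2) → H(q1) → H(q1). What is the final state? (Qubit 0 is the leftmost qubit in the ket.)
i|000⟩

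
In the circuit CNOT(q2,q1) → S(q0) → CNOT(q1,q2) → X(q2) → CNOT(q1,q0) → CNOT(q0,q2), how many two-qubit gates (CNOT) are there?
4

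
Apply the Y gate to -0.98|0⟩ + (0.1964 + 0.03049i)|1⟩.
(0.03049 - 0.1964i)|0⟩ - 0.98i|1⟩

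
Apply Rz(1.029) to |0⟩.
(0.8705 - 0.4921i)|0⟩

Rz(1.029) = [[e^(−iθ/2), 0], [0, e^(iθ/2)]] with e^(±iθ/2) = cos(θ/2) ± i·sin(θ/2); θ = 1.029, cos(θ/2) ≈ 0.870539, sin(θ/2) ≈ 0.4921.
With a = amp(|0⟩) = 1 and b = amp(|1⟩) = 0:
new amp(|0⟩) = (0.870539 - 0.4921i)·a = (0.8705 - 0.4921i)
new amp(|1⟩) = (0.870539 + 0.4921i)·b = 0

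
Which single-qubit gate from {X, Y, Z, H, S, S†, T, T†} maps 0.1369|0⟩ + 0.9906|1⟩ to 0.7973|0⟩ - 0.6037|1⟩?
H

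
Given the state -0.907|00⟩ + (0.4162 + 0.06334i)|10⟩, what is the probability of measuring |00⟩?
0.8226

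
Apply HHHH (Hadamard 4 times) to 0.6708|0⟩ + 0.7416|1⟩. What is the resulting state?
0.6708|0⟩ + 0.7416|1⟩

H² = I, so an even number of Hadamards cancels: H^4 = I and the state is unchanged.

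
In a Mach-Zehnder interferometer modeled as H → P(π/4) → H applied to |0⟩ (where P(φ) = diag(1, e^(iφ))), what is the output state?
(0.8536 + (1/√8)i)|0⟩ + (0.1464 - (1/√8)i)|1⟩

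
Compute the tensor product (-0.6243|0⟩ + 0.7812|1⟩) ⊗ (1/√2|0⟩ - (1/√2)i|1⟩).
-0.4414|00⟩ + 0.4414i|01⟩ + 0.5524|10⟩ - 0.5524i|11⟩

amp(|b₁b₂…⟩) = product of the factor amplitudes for bits b₁, b₂, …; only kets whose every factor amplitude is nonzero survive.
|00⟩: (-0.6243)(1/√2) = -0.4414
|01⟩: (-0.6243)(-(1/√2)i) = 0.4414i
|10⟩: (0.7812)(1/√2) = 0.5524
|11⟩: (0.7812)(-(1/√2)i) = -0.5524i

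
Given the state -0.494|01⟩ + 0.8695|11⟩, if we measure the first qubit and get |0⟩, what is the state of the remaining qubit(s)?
-|1⟩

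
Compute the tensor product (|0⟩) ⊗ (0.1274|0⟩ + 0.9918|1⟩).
0.1274|00⟩ + 0.9918|01⟩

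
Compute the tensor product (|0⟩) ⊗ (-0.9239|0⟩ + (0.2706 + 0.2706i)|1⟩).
-0.9239|00⟩ + (0.2706 + 0.2706i)|01⟩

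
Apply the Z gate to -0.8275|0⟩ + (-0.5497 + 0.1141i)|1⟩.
-0.8275|0⟩ + (0.5497 - 0.1141i)|1⟩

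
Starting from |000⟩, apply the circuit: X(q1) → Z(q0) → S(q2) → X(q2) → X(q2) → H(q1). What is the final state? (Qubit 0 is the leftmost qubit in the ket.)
1/√2|000⟩ - 1/√2|010⟩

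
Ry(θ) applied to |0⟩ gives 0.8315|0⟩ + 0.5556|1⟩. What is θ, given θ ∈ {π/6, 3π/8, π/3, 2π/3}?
3π/8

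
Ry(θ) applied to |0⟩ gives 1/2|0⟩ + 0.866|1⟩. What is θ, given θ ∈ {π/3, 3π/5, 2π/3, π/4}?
2π/3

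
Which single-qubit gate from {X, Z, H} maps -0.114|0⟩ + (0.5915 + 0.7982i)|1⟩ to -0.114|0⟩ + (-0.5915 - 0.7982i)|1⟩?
Z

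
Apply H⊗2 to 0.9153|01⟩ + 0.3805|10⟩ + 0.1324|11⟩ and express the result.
0.7141|00⟩ - 0.3336|01⟩ + 0.2012|10⟩ - 0.5817|11⟩

H⊗2 gives amp(|y⟩) = (1/2) Σ_x (−1)^(x·y) amp(|x⟩), where x·y is the number of positions in which both x and y have a 1.
|00⟩: (0.9153 + 0.3805 + 0.1324)/2 = 0.7141
|01⟩: (-0.9153 + 0.3805 - 0.1324)/2 = -0.3336
|10⟩: (0.9153 - 0.3805 - 0.1324)/2 = 0.2012
|11⟩: (-0.9153 - 0.3805 + 0.1324)/2 = -0.5817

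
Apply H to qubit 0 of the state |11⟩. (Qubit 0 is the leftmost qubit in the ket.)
1/√2|01⟩ - 1/√2|11⟩

H on qubit 0 mixes each pair of kets that differ only in qubit 0: amplitudes (a, b) of (|…0…⟩, |…1…⟩) become ((a + b)/√2, (a − b)/√2). Kets absent from the input have amplitude 0.
(|01⟩, |11⟩): (a, b) = (0, 1) → (1/√2, -1/√2)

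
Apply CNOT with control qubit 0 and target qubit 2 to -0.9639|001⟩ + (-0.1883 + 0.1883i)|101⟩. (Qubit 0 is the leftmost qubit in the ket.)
-0.9639|001⟩ + (-0.1883 + 0.1883i)|100⟩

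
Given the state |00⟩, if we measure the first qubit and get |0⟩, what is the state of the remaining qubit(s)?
|0⟩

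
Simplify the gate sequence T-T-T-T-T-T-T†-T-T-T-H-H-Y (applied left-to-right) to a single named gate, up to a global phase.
Y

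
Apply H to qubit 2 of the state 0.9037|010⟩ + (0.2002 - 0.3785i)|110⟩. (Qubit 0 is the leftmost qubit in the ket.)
0.639|010⟩ + 0.639|011⟩ + (0.1416 - 0.2676i)|110⟩ + (0.1416 - 0.2676i)|111⟩

H on qubit 2 mixes each pair of kets that differ only in qubit 2: amplitudes (a, b) of (|…0…⟩, |…1…⟩) become ((a + b)/√2, (a − b)/√2). Kets absent from the input have amplitude 0.
(|010⟩, |011⟩): (a, b) = (0.9037, 0) → (0.639, 0.639)
(|110⟩, |111⟩): (a, b) = ((0.2002 - 0.3785i), 0) → ((0.1416 - 0.2676i), (0.1416 - 0.2676i))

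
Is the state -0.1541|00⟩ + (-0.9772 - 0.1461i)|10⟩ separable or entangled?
Separable

Writing the state as a|00⟩ + b|01⟩ + c|10⟩ + d|11⟩, it is a product state iff ad − bc = 0.
Here (a, b, c, d) = (-0.1541, 0, (-0.9772 - 0.1461i), 0): ad − bc = (-0.1541)(0) − (0)(-0.9772 - 0.1461i) = 0, so the state is separable.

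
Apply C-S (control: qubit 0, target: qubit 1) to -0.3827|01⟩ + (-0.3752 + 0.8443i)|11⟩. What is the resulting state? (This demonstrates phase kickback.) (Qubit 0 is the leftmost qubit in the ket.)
-0.3827|01⟩ + (-0.8443 - 0.3752i)|11⟩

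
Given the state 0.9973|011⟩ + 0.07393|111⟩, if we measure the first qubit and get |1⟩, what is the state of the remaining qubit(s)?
|11⟩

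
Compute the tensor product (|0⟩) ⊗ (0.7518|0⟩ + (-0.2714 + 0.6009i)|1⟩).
0.7518|00⟩ + (-0.2714 + 0.6009i)|01⟩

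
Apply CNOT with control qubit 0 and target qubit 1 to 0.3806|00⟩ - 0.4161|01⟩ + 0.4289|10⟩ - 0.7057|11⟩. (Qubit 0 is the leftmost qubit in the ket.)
0.3806|00⟩ - 0.4161|01⟩ - 0.7057|10⟩ + 0.4289|11⟩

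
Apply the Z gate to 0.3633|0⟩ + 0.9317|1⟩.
0.3633|0⟩ - 0.9317|1⟩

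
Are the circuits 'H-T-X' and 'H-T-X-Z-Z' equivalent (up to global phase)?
Yes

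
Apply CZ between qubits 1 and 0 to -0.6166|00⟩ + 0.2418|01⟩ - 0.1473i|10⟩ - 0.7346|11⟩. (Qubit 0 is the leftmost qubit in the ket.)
-0.6166|00⟩ + 0.2418|01⟩ - 0.1473i|10⟩ + 0.7346|11⟩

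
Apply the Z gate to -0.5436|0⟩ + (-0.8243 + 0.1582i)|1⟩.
-0.5436|0⟩ + (0.8243 - 0.1582i)|1⟩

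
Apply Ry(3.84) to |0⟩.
-0.3421|0⟩ + 0.9396|1⟩

Ry(3.84) = [[cos(θ/2), −sin(θ/2)], [sin(θ/2), cos(θ/2)]]; θ = 3.84, cos(θ/2) ≈ -0.34215, sin(θ/2) ≈ 0.939645.
With a = amp(|0⟩) = 1 and b = amp(|1⟩) = 0:
new amp(|0⟩) = (-0.34215)·a + (-0.939645)·b = -0.3421
new amp(|1⟩) = (0.939645)·a + (-0.34215)·b = 0.9396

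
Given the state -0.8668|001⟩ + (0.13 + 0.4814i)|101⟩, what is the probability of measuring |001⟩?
0.7513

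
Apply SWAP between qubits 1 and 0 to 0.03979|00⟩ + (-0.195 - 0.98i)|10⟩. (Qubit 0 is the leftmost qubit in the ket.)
0.03979|00⟩ + (-0.195 - 0.98i)|01⟩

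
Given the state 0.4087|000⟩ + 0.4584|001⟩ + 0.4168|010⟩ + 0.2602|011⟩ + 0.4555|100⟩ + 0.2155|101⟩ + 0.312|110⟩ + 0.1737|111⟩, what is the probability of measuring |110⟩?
0.09734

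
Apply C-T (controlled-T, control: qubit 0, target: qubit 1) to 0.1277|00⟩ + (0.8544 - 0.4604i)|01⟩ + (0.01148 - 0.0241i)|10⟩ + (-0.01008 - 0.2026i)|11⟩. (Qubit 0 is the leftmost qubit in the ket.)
0.1277|00⟩ + (0.8544 - 0.4604i)|01⟩ + (0.01148 - 0.0241i)|10⟩ + (0.1361 - 0.1504i)|11⟩

C-T leaves the control-|0⟩ kets |00⟩, |01⟩ unchanged and applies T to qubit 1 on the control-|1⟩ pair (|10⟩, |11⟩).
T = [[1, 0], [0, (1/√2 + (1/√2)i)]].
With a = amp(|10⟩) = (0.01148 - 0.0241i) and b = amp(|11⟩) = (-0.01008 - 0.2026i):
new amp(|10⟩) = (1)·a = (0.01148 - 0.0241i)
new amp(|11⟩) = (1/√2 + (1/√2)i)·b = (0.1361 - 0.1504i)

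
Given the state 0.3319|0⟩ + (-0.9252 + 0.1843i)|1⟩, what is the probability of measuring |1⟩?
0.89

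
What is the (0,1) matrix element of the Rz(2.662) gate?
0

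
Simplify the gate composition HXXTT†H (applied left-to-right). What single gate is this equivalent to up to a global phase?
I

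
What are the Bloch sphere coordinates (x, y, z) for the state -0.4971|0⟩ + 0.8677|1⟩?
(-0.8627, 0, -0.5058)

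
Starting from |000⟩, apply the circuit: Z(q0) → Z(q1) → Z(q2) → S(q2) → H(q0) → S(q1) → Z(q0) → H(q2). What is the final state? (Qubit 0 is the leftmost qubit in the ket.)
1/2|000⟩ + 1/2|001⟩ - 1/2|100⟩ - 1/2|101⟩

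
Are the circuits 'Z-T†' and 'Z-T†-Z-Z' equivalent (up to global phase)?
Yes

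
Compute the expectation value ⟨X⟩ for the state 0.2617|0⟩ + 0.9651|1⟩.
0.5051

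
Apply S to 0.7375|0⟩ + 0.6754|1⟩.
0.7375|0⟩ + 0.6754i|1⟩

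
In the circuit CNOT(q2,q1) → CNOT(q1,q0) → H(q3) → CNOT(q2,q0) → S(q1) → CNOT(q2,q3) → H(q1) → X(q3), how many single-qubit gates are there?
4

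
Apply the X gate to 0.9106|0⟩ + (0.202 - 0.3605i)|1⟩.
(0.202 - 0.3605i)|0⟩ + 0.9106|1⟩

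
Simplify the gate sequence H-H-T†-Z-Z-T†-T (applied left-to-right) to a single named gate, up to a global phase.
T†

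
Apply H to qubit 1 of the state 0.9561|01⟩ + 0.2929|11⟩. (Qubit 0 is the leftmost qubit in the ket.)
0.6761|00⟩ - 0.6761|01⟩ + 0.2071|10⟩ - 0.2071|11⟩

H on qubit 1 mixes each pair of kets that differ only in qubit 1: amplitudes (a, b) of (|…0…⟩, |…1…⟩) become ((a + b)/√2, (a − b)/√2). Kets absent from the input have amplitude 0.
(|00⟩, |01⟩): (a, b) = (0, 0.9561) → (0.6761, -0.6761)
(|10⟩, |11⟩): (a, b) = (0, 0.2929) → (0.2071, -0.2071)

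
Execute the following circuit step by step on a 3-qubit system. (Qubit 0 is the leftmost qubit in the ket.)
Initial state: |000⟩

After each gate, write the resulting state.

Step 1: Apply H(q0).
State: 1/√2|000⟩ + 1/√2|100⟩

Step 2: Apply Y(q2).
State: (1/√2)i|001⟩ + (1/√2)i|101⟩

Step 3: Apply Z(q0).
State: (1/√2)i|001⟩ - (1/√2)i|101⟩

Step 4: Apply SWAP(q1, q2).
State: (1/√2)i|010⟩ - (1/√2)i|110⟩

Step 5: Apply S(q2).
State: (1/√2)i|010⟩ - (1/√2)i|110⟩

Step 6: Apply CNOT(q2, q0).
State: (1/√2)i|010⟩ - (1/√2)i|110⟩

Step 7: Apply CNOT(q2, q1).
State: (1/√2)i|010⟩ - (1/√2)i|110⟩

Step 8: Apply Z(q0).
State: (1/√2)i|010⟩ + (1/√2)i|110⟩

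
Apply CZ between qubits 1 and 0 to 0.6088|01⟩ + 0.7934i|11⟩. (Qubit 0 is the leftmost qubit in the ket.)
0.6088|01⟩ - 0.7934i|11⟩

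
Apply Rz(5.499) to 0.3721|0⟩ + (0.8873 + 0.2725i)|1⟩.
(-0.3439 - 0.1422i)|0⟩ + (-0.9241 + 0.08724i)|1⟩

Rz(5.499) = [[e^(−iθ/2), 0], [0, e^(iθ/2)]] with e^(±iθ/2) = cos(θ/2) ± i·sin(θ/2); θ = 5.499, cos(θ/2) ≈ -0.924111, sin(θ/2) ≈ 0.382123.
With a = amp(|0⟩) = 0.3721 and b = amp(|1⟩) = (0.8873 + 0.2725i):
new amp(|0⟩) = (-0.924111 - 0.382123i)·a = (-0.3439 - 0.1422i)
new amp(|1⟩) = (-0.924111 + 0.382123i)·b = (-0.9241 + 0.08724i)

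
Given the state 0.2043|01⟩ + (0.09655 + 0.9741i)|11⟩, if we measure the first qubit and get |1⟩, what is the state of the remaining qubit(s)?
(0.09863 + 0.9951i)|1⟩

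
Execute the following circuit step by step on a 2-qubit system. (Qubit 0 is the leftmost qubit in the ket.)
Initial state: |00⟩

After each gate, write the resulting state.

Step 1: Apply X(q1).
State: |01⟩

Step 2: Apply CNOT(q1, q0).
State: |11⟩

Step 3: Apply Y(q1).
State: -i|10⟩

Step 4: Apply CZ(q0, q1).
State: -i|10⟩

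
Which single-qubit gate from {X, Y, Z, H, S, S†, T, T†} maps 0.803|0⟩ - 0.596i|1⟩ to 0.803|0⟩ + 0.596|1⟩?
S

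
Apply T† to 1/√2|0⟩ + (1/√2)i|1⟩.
1/√2|0⟩ + (1/2 + (1/2)i)|1⟩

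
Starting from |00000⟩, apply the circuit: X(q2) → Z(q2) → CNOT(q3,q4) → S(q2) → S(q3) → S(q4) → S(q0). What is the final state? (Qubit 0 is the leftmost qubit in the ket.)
-i|00100⟩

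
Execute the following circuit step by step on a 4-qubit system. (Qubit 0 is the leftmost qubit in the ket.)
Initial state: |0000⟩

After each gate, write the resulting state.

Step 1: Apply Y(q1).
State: i|0100⟩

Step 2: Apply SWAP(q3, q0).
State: i|0100⟩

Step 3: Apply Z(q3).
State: i|0100⟩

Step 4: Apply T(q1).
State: (-1/√2 + (1/√2)i)|0100⟩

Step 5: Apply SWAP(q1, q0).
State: (-1/√2 + (1/√2)i)|1000⟩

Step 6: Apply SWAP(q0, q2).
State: (-1/√2 + (1/√2)i)|0010⟩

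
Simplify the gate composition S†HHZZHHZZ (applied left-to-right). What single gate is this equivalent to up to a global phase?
S†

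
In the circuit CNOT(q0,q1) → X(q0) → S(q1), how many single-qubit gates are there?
2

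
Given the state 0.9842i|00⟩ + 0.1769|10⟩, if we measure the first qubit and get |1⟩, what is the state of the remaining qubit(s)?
|0⟩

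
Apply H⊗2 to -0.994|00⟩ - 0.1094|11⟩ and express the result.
-0.5517|00⟩ - 0.4423|01⟩ - 0.4423|10⟩ - 0.5517|11⟩

H⊗2 gives amp(|y⟩) = (1/2) Σ_x (−1)^(x·y) amp(|x⟩), where x·y is the number of positions in which both x and y have a 1.
|00⟩: (-0.994 - 0.1094)/2 = -0.5517
|01⟩: (-0.994 + 0.1094)/2 = -0.4423
|10⟩: (-0.994 + 0.1094)/2 = -0.4423
|11⟩: (-0.994 - 0.1094)/2 = -0.5517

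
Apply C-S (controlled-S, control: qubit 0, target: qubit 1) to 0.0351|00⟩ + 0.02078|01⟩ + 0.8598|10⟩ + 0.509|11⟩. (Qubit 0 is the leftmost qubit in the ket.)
0.0351|00⟩ + 0.02078|01⟩ + 0.8598|10⟩ + 0.509i|11⟩

C-S leaves the control-|0⟩ kets |00⟩, |01⟩ unchanged and applies S to qubit 1 on the control-|1⟩ pair (|10⟩, |11⟩).
S = [[1, 0], [0, i]].
With a = amp(|10⟩) = 0.8598 and b = amp(|11⟩) = 0.509:
new amp(|10⟩) = (1)·a = 0.8598
new amp(|11⟩) = (i)·b = 0.509i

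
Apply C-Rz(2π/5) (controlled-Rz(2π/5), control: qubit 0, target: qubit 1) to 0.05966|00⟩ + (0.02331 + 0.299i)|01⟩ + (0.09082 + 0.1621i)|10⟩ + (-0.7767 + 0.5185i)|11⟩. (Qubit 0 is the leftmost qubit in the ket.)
0.05966|00⟩ + (0.02331 + 0.299i)|01⟩ + (0.1688 + 0.07776i)|10⟩ + (-0.9331 - 0.03706i)|11⟩

C-Rz(2π/5) leaves the control-|0⟩ kets |00⟩, |01⟩ unchanged and applies Rz(2π/5) to qubit 1 on the control-|1⟩ pair (|10⟩, |11⟩).
Rz(2π/5) = [[e^(−iθ/2), 0], [0, e^(iθ/2)]] with e^(±iθ/2) = cos(θ/2) ± i·sin(θ/2); θ = 2π/5, cos(θ/2) ≈ 0.809017, sin(θ/2) ≈ 0.587785.
With a = amp(|10⟩) = (0.09082 + 0.1621i) and b = amp(|11⟩) = (-0.7767 + 0.5185i):
new amp(|10⟩) = (0.809017 - 0.587785i)·a = (0.1688 + 0.07776i)
new amp(|11⟩) = (0.809017 + 0.587785i)·b = (-0.9331 - 0.03706i)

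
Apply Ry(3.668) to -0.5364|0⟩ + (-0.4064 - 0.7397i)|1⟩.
(0.532 + 0.7142i)|0⟩ + (-0.4122 + 0.1925i)|1⟩

Ry(3.668) = [[cos(θ/2), −sin(θ/2)], [sin(θ/2), cos(θ/2)]]; θ = 3.668, cos(θ/2) ≈ -0.260175, sin(θ/2) ≈ 0.965561.
With a = amp(|0⟩) = -0.5364 and b = amp(|1⟩) = (-0.4064 - 0.7397i):
new amp(|0⟩) = (-0.260175)·a + (-0.965561)·b = (0.532 + 0.7142i)
new amp(|1⟩) = (0.965561)·a + (-0.260175)·b = (-0.4122 + 0.1925i)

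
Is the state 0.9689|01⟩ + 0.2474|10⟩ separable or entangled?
Entangled

Writing the state as a|00⟩ + b|01⟩ + c|10⟩ + d|11⟩, it is a product state iff ad − bc = 0.
Here (a, b, c, d) = (0, 0.9689, 0.2474, 0): ad − bc = (0)(0) − (0.9689)(0.2474) = -0.2397 ≠ 0, so the state is entangled.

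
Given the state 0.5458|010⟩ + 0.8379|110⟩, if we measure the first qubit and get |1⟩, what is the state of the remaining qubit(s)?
|10⟩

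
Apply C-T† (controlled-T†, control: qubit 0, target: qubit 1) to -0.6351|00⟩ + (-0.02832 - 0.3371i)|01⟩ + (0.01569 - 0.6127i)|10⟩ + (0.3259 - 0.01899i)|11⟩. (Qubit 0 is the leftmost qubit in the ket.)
-0.6351|00⟩ + (-0.02832 - 0.3371i)|01⟩ + (0.01569 - 0.6127i)|10⟩ + (0.217 - 0.2439i)|11⟩

C-T† leaves the control-|0⟩ kets |00⟩, |01⟩ unchanged and applies T† to qubit 1 on the control-|1⟩ pair (|10⟩, |11⟩).
T† = [[1, 0], [0, (1/√2 - (1/√2)i)]].
With a = amp(|10⟩) = (0.01569 - 0.6127i) and b = amp(|11⟩) = (0.3259 - 0.01899i):
new amp(|10⟩) = (1)·a = (0.01569 - 0.6127i)
new amp(|11⟩) = (1/√2 - (1/√2)i)·b = (0.217 - 0.2439i)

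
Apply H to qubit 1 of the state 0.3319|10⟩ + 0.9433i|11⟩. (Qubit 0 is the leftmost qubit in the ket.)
(0.2347 + 0.667i)|10⟩ + (0.2347 - 0.667i)|11⟩

H on qubit 1 mixes each pair of kets that differ only in qubit 1: amplitudes (a, b) of (|…0…⟩, |…1…⟩) become ((a + b)/√2, (a − b)/√2). Kets absent from the input have amplitude 0.
(|10⟩, |11⟩): (a, b) = (0.3319, 0.9433i) → ((0.2347 + 0.667i), (0.2347 - 0.667i))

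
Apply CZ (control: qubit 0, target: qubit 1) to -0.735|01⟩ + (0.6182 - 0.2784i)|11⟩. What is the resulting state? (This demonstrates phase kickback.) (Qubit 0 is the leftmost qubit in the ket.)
-0.735|01⟩ + (-0.6182 + 0.2784i)|11⟩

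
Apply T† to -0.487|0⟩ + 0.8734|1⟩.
-0.487|0⟩ + (0.6176 - 0.6176i)|1⟩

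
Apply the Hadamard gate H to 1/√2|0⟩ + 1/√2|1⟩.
|0⟩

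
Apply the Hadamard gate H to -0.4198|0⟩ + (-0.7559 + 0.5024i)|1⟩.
(-0.8313 + 0.3553i)|0⟩ + (0.2377 - 0.3553i)|1⟩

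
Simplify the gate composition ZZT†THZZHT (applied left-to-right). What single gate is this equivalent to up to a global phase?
T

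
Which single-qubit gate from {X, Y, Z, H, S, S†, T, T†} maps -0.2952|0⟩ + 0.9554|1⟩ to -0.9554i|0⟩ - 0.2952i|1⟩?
Y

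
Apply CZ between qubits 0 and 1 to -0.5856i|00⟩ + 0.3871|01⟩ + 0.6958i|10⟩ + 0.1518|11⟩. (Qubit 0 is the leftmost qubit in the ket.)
-0.5856i|00⟩ + 0.3871|01⟩ + 0.6958i|10⟩ - 0.1518|11⟩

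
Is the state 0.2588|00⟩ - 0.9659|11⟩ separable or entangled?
Entangled

Writing the state as a|00⟩ + b|01⟩ + c|10⟩ + d|11⟩, it is a product state iff ad − bc = 0.
Here (a, b, c, d) = (0.2588, 0, 0, -0.9659): ad − bc = (0.2588)(-0.9659) − (0)(0) = -0.25 ≠ 0, so the state is entangled.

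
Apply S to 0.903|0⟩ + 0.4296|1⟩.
0.903|0⟩ + 0.4296i|1⟩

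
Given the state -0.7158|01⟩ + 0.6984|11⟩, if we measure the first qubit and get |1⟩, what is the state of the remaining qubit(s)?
|1⟩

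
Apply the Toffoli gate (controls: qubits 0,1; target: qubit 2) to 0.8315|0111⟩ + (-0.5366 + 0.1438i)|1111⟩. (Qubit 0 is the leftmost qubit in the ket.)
0.8315|0111⟩ + (-0.5366 + 0.1438i)|1101⟩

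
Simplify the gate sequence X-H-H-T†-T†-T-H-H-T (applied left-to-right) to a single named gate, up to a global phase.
X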